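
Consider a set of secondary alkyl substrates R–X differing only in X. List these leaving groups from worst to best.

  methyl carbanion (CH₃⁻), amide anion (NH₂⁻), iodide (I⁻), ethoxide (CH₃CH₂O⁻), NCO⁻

methyl carbanion (CH₃⁻) < amide anion (NH₂⁻) < ethoxide (CH₃CH₂O⁻) < NCO⁻ < iodide (I⁻)

Rank by basicity of the departing species: weakest base leaves most easily.
iodide (I⁻): pKₐ(HI) ≈ -10 — large, highly polarisable; very weak base
NCO⁻: pKₐ(HOCN) ≈ 3.5
ethoxide (CH₃CH₂O⁻): pKₐ(CH₃CH₂OH) ≈ 16 — strong base; alkoxides do not leave unassisted
amide anion (NH₂⁻): pKₐ(NH₃) ≈ 38 — extremely strong base; never a leaving group
methyl carbanion (CH₃⁻): pKₐ(CH₄) ≈ 48
Listed from poorest to best leaving group as asked.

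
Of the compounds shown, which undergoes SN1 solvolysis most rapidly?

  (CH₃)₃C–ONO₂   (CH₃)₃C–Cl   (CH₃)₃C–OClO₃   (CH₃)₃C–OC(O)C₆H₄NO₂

Identical carbon frameworks mean the comparison reduces to leaving-group quality.
Rank by basicity of the departing species: weakest base leaves most easily.
(CH₃)₃C–OClO₃ loses ClO₄⁻: pKₐ(HClO₄) ≈ -10
(CH₃)₃C–Cl loses Cl⁻: pKₐ(HCl) ≈ -7
(CH₃)₃C–ONO₂ loses NO₃⁻: pKₐ(HNO₃) ≈ -1.3
(CH₃)₃C–OC(O)C₆H₄NO₂ loses p-O₂N–C₆H₄–COO⁻: pKₐ(p-nitrobenzoic acid) ≈ 3.4

(CH₃)₃C–OClO₃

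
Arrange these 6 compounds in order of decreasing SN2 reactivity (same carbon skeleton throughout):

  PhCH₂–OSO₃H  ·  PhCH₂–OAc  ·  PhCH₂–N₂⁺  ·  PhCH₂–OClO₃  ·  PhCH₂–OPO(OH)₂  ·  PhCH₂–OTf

PhCH₂–N₂⁺ > PhCH₂–OTf > PhCH₂–OClO₃ > PhCH₂–OSO₃H > PhCH₂–OPO(OH)₂ > PhCH₂–OAc

Identical carbon frameworks mean the comparison reduces to leaving-group quality.
The more stable X⁻ (or X) is on its own — i.e. the weaker a base it is — the better a leaving group it makes.
PhCH₂–N₂⁺ loses N₂: no meaningful conjugate acid; N₂ departs as an exceptionally stable neutral molecule
PhCH₂–OTf loses OTf⁻: pKₐ(CF₃SO₃H (triflic acid)) ≈ -14
PhCH₂–OClO₃ loses ClO₄⁻: pKₐ(HClO₄) ≈ -10
PhCH₂–OSO₃H loses HSO₄⁻: pKₐ(H₂SO₄) ≈ -3
PhCH₂–OPO(OH)₂ loses H₂PO₄⁻: pKₐ(H₃PO₄) ≈ 2.1
PhCH₂–OAc loses AcO⁻: pKₐ(CH₃COOH) ≈ 4.8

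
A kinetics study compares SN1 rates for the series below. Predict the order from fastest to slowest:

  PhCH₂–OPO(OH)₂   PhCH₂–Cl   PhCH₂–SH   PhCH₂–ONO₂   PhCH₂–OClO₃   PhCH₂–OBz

PhCH₂–OClO₃ > PhCH₂–Cl > PhCH₂–ONO₂ > PhCH₂–OPO(OH)₂ > PhCH₂–OBz > PhCH₂–SH

The skeletons are identical, so relative rate is governed entirely by leaving-group ability.
Rank by basicity of the departing species: weakest base leaves most easily.
PhCH₂–OClO₃ loses ClO₄⁻: pKₐ(HClO₄) ≈ -10
PhCH₂–Cl loses Cl⁻: pKₐ(HCl) ≈ -7
PhCH₂–ONO₂ loses NO₃⁻: pKₐ(HNO₃) ≈ -1.3
PhCH₂–OPO(OH)₂ loses H₂PO₄⁻: pKₐ(H₃PO₄) ≈ 2.1
PhCH₂–OBz loses PhCOO⁻: pKₐ(C₆H₅COOH) ≈ 4.2
PhCH₂–SH loses HS⁻: pKₐ(H₂S) ≈ 7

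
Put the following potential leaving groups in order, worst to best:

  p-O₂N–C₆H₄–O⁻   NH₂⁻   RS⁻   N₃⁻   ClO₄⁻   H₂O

NH₂⁻ < RS⁻ < p-O₂N–C₆H₄–O⁻ < N₃⁻ < H₂O < ClO₄⁻

The more stable X⁻ (or X) is on its own — i.e. the weaker a base it is — the better a leaving group it makes.
ClO₄⁻: pKₐ(HClO₄) ≈ -10
H₂O: pKₐ(H₃O⁺) ≈ -1.7 — neutral; leaves from a protonated alcohol (R–OH₂⁺)
N₃⁻: pKₐ(HN₃) ≈ 4.7 — linear, resonance-stabilised
p-O₂N–C₆H₄–O⁻: pKₐ(p-nitrophenol) ≈ 7.2 — nitro group delocalises the charge; the classic chromogenic LG
RS⁻: pKₐ(RSH (a thiol)) ≈ 10.5 — moderately basic; rarely leaves without activation
NH₂⁻: pKₐ(NH₃) ≈ 38
Reversing gives the worst-to-best order requested.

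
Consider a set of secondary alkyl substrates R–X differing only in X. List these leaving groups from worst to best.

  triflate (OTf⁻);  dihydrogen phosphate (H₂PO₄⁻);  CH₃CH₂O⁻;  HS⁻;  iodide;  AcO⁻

CH₃CH₂O⁻ < HS⁻ < AcO⁻ < dihydrogen phosphate (H₂PO₄⁻) < iodide < triflate (OTf⁻)

Rank by basicity of the departing species: weakest base leaves most easily.
triflate (OTf⁻): pKₐ(CF₃SO₃H (triflic acid)) ≈ -14
iodide: pKₐ(HI) ≈ -10
dihydrogen phosphate (H₂PO₄⁻): pKₐ(H₃PO₄) ≈ 2.1 — moderate base; biological leaving group after further activation
AcO⁻: pKₐ(CH₃COOH) ≈ 4.8 — resonance-stabilised but still a weak base
HS⁻: pKₐ(H₂S) ≈ 7 — larger and more polarisable than the oxygen analogue
CH₃CH₂O⁻: pKₐ(CH₃CH₂OH) ≈ 16
Listed from poorest to best leaving group as asked.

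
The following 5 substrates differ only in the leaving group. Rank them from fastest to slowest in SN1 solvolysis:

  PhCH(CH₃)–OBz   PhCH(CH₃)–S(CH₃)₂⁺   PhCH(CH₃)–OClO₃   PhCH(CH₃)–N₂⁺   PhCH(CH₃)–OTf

PhCH(CH₃)–N₂⁺ > PhCH(CH₃)–OTf > PhCH(CH₃)–OClO₃ > PhCH(CH₃)–S(CH₃)₂⁺ > PhCH(CH₃)–OBz

With the same alkyl group throughout, only the leaving group differentiates the rates.
The more stable X⁻ (or X) is on its own — i.e. the weaker a base it is — the better a leaving group it makes.
PhCH(CH₃)–N₂⁺ loses N₂: no meaningful conjugate acid; N₂ departs as an exceptionally stable neutral molecule
PhCH(CH₃)–OTf loses OTf⁻: pKₐ(CF₃SO₃H (triflic acid)) ≈ -14
PhCH(CH₃)–OClO₃ loses ClO₄⁻: pKₐ(HClO₄) ≈ -10
PhCH(CH₃)–S(CH₃)₂⁺ loses SR'₂: pKₐ(R'₂SH⁺) ≈ -7
PhCH(CH₃)–OBz loses PhCOO⁻: pKₐ(C₆H₅COOH) ≈ 4.2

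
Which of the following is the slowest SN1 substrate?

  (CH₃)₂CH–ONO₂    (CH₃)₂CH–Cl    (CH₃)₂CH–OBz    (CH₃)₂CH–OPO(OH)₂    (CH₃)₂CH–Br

(CH₃)₂CH–OBz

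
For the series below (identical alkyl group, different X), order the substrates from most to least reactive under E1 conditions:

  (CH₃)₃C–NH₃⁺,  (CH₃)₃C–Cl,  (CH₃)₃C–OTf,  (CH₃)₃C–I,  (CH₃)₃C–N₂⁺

The skeletons are identical, so relative rate is governed entirely by leaving-group ability.
Leaving-group ability tracks the stability of the departed species; conjugate-acid pKₐ is the usual yardstick (lower pKₐ → better LG).
(CH₃)₃C–N₂⁺ loses N₂: no meaningful conjugate acid; N₂ departs as an exceptionally stable neutral molecule
(CH₃)₃C–OTf loses OTf⁻: pKₐ(CF₃SO₃H (triflic acid)) ≈ -14
(CH₃)₃C–I loses I⁻: pKₐ(HI) ≈ -10
(CH₃)₃C–Cl loses Cl⁻: pKₐ(HCl) ≈ -7
(CH₃)₃C–NH₃⁺ loses NH₃: pKₐ(NH₄⁺) ≈ 9.2

(CH₃)₃C–N₂⁺ > (CH₃)₃C–OTf > (CH₃)₃C–I > (CH₃)₃C–Cl > (CH₃)₃C–NH₃⁺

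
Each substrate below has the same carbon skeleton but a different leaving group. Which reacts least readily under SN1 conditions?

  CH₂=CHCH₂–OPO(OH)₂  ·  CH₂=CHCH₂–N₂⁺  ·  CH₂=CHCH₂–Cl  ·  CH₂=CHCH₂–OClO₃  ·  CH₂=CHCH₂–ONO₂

Identical carbon frameworks mean the comparison reduces to leaving-group quality.
Leaving-group ability tracks the stability of the departed species; conjugate-acid pKₐ is the usual yardstick (lower pKₐ → better LG).
CH₂=CHCH₂–N₂⁺ loses N₂: no meaningful conjugate acid; N₂ departs as an exceptionally stable neutral molecule
CH₂=CHCH₂–OClO₃ loses ClO₄⁻: pKₐ(HClO₄) ≈ -10
CH₂=CHCH₂–Cl loses Cl⁻: pKₐ(HCl) ≈ -7
CH₂=CHCH₂–ONO₂ loses NO₃⁻: pKₐ(HNO₃) ≈ -1.3
CH₂=CHCH₂–OPO(OH)₂ loses H₂PO₄⁻: pKₐ(H₃PO₄) ≈ 2.1

CH₂=CHCH₂–OPO(OH)₂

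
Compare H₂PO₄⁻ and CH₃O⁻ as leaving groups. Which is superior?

H₂PO₄⁻ is the better leaving group.
pKₐ(H₃PO₄) ≈ 2.1 versus pKₐ(CH₃OH) ≈ 15.5: H₂PO₄⁻ is the much weaker base.
Moderate base; biological leaving group after further activation.

H₂PO₄⁻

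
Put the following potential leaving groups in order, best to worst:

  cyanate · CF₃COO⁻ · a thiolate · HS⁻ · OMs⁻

OMs⁻ > CF₃COO⁻ > cyanate > HS⁻ > a thiolate

Rank by basicity of the departing species: weakest base leaves most easily.
OMs⁻: pKₐ(CH₃SO₃H (MsOH)) ≈ -1.9 — resonance-delocalised alkanesulfonate
CF₃COO⁻: pKₐ(CF₃COOH) ≈ 0.2
cyanate: pKₐ(HOCN) ≈ 3.5
HS⁻: pKₐ(H₂S) ≈ 7
a thiolate: pKₐ(RSH (a thiol)) ≈ 10.5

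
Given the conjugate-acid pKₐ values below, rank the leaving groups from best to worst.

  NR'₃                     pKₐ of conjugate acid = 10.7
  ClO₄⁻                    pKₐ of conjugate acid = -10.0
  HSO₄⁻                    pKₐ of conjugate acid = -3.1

Lower conjugate-acid pKₐ ⇒ weaker base ⇒ better leaving group.
Sorting by the given values: ClO₄⁻ (-10.0), HSO₄⁻ (-3.1), NR'₃ (10.7).

ClO₄⁻ > HSO₄⁻ > NR'₃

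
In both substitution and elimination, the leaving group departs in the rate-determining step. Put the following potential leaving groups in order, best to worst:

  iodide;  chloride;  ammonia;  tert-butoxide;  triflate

triflate: pKₐ(CF₃SO₃H (triflic acid)) ≈ -14 — charge spread over three oxygens and a CF₃ group; the premier leaving group in synthesis
iodide: pKₐ(HI) ≈ -10 — large, highly polarisable; very weak base
chloride: pKₐ(HCl) ≈ -7
ammonia: pKₐ(NH₄⁺) ≈ 9.2
tert-butoxide: pKₐ(t-BuOH) ≈ 18 — bulky, strongly basic alkoxide

triflate > iodide > chloride > ammonia > tert-butoxide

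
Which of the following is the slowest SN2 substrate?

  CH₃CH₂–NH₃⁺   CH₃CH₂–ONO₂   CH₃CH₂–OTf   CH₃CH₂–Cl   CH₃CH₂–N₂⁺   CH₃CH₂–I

CH₃CH₂–NH₃⁺

Same R in every case — rank the leaving groups.
Rank by basicity of the departing species: weakest base leaves most easily.
CH₃CH₂–N₂⁺ loses N₂: no meaningful conjugate acid; N₂ departs as an exceptionally stable neutral molecule
CH₃CH₂–OTf loses OTf⁻: pKₐ(CF₃SO₃H (triflic acid)) ≈ -14
CH₃CH₂–I loses I⁻: pKₐ(HI) ≈ -10
CH₃CH₂–Cl loses Cl⁻: pKₐ(HCl) ≈ -7
CH₃CH₂–ONO₂ loses NO₃⁻: pKₐ(HNO₃) ≈ -1.3
CH₃CH₂–NH₃⁺ loses NH₃: pKₐ(NH₄⁺) ≈ 9.2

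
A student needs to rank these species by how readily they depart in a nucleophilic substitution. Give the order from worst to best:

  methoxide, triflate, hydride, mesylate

A good leaving group is a weak base: the lower the pKₐ of its conjugate acid, the more readily it departs.
triflate: pKₐ(CF₃SO₃H (triflic acid)) ≈ -14 — charge spread over three oxygens and a CF₃ group; the premier leaving group in synthesis
mesylate: pKₐ(CH₃SO₃H (MsOH)) ≈ -1.9
methoxide: pKₐ(CH₃OH) ≈ 15.5 — strong base; alkoxides do not leave unassisted
hydride: pKₐ(H₂) ≈ 36 — extremely strong base; leaves only in special hydride-transfer contexts
Listed from poorest to best leaving group as asked.

hydride < methoxide < mesylate < triflate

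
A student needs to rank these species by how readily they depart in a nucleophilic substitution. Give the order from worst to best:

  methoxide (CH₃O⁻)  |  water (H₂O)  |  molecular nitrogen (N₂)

methoxide (CH₃O⁻) < water (H₂O) < molecular nitrogen (N₂)

Rank by basicity of the departing species: weakest base leaves most easily.
molecular nitrogen (N₂): no meaningful conjugate acid; N₂ departs as an exceptionally stable neutral molecule
water (H₂O): pKₐ(H₃O⁺) ≈ -1.7
methoxide (CH₃O⁻): pKₐ(CH₃OH) ≈ 15.5
The question asks for worst first, so the sequence is read in increasing leaving-group ability.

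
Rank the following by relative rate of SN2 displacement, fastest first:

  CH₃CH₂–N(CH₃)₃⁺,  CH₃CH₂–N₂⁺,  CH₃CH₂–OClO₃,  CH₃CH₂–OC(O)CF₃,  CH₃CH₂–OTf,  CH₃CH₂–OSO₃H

Identical carbon frameworks mean the comparison reduces to leaving-group quality.
Leaving-group ability tracks the stability of the departed species; conjugate-acid pKₐ is the usual yardstick (lower pKₐ → better LG).
CH₃CH₂–N₂⁺ loses N₂: no meaningful conjugate acid; N₂ departs as an exceptionally stable neutral molecule
CH₃CH₂–OTf loses OTf⁻: pKₐ(CF₃SO₃H (triflic acid)) ≈ -14
CH₃CH₂–OClO₃ loses ClO₄⁻: pKₐ(HClO₄) ≈ -10
CH₃CH₂–OSO₃H loses HSO₄⁻: pKₐ(H₂SO₄) ≈ -3
CH₃CH₂–OC(O)CF₃ loses CF₃COO⁻: pKₐ(CF₃COOH) ≈ 0.2
CH₃CH₂–N(CH₃)₃⁺ loses NR'₃: pKₐ(R'₃NH⁺) ≈ 10.7

CH₃CH₂–N₂⁺ > CH₃CH₂–OTf > CH₃CH₂–OClO₃ > CH₃CH₂–OSO₃H > CH₃CH₂–OC(O)CF₃ > CH₃CH₂–N(CH₃)₃⁺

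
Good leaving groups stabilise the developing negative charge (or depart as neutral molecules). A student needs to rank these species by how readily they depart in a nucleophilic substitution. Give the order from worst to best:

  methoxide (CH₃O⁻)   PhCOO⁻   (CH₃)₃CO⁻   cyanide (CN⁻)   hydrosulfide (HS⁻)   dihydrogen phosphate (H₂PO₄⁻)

(CH₃)₃CO⁻ < methoxide (CH₃O⁻) < cyanide (CN⁻) < hydrosulfide (HS⁻) < PhCOO⁻ < dihydrogen phosphate (H₂PO₄⁻)

Leaving-group ability tracks the stability of the departed species; conjugate-acid pKₐ is the usual yardstick (lower pKₐ → better LG).
dihydrogen phosphate (H₂PO₄⁻): pKₐ(H₃PO₄) ≈ 2.1
PhCOO⁻: pKₐ(C₆H₅COOH) ≈ 4.2
hydrosulfide (HS⁻): pKₐ(H₂S) ≈ 7
cyanide (CN⁻): pKₐ(HCN) ≈ 9.2
methoxide (CH₃O⁻): pKₐ(CH₃OH) ≈ 15.5
(CH₃)₃CO⁻: pKₐ(t-BuOH) ≈ 18
The question asks for worst first, so the sequence is read in increasing leaving-group ability.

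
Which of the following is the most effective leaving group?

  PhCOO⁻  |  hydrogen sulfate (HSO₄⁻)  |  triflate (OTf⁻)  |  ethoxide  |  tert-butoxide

The more stable X⁻ (or X) is on its own — i.e. the weaker a base it is — the better a leaving group it makes.
triflate (OTf⁻): pKₐ(CF₃SO₃H (triflic acid)) ≈ -14
hydrogen sulfate (HSO₄⁻): pKₐ(H₂SO₄) ≈ -3
PhCOO⁻: pKₐ(C₆H₅COOH) ≈ 4.2
ethoxide: pKₐ(CH₃CH₂OH) ≈ 16
tert-butoxide: pKₐ(t-BuOH) ≈ 18

triflate (OTf⁻)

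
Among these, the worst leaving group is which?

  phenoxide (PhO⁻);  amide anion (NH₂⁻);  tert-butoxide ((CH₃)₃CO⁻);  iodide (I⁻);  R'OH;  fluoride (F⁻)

amide anion (NH₂⁻)

The more stable X⁻ (or X) is on its own — i.e. the weaker a base it is — the better a leaving group it makes.
iodide (I⁻): pKₐ(HI) ≈ -10
R'OH: pKₐ(R'OH₂⁺) ≈ -2.4
fluoride (F⁻): pKₐ(HF) ≈ 3.2
phenoxide (PhO⁻): pKₐ(C₆H₅OH (phenol)) ≈ 10
tert-butoxide ((CH₃)₃CO⁻): pKₐ(t-BuOH) ≈ 18
amide anion (NH₂⁻): pKₐ(NH₃) ≈ 38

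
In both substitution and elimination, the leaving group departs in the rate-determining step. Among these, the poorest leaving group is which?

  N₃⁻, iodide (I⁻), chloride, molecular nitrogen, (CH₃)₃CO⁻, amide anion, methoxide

amide anion

A good leaving group is a weak base: the lower the pKₐ of its conjugate acid, the more readily it departs.
molecular nitrogen: no meaningful conjugate acid; N₂ departs as an exceptionally stable neutral molecule
iodide (I⁻): pKₐ(HI) ≈ -10
chloride: pKₐ(HCl) ≈ -7
N₃⁻: pKₐ(HN₃) ≈ 4.7
methoxide: pKₐ(CH₃OH) ≈ 15.5
(CH₃)₃CO⁻: pKₐ(t-BuOH) ≈ 18
amide anion: pKₐ(NH₃) ≈ 38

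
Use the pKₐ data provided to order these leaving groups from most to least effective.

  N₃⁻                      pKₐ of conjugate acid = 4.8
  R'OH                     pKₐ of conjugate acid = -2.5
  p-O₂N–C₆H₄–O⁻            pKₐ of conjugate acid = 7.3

R'OH > N₃⁻ > p-O₂N–C₆H₄–O⁻

Lower conjugate-acid pKₐ ⇒ weaker base ⇒ better leaving group.
Sorting by the given values: R'OH (-2.5), N₃⁻ (4.8), p-O₂N–C₆H₄–O⁻ (7.3).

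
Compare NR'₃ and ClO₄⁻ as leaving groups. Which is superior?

ClO₄⁻ is the better leaving group.
pKₐ(HClO₄) ≈ -10 versus pKₐ(R'₃NH⁺) ≈ 10.7: ClO₄⁻ is the much weaker base.
Extremely weak base; rarely used for safety reasons.

ClO₄⁻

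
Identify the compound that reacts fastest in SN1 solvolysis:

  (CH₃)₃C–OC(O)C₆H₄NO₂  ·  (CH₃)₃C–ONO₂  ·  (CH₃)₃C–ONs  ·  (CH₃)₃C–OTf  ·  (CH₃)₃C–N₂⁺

(CH₃)₃C–N₂⁺

The skeletons are identical, so relative rate is governed entirely by leaving-group ability.
Rank by basicity of the departing species: weakest base leaves most easily.
(CH₃)₃C–N₂⁺ loses N₂: no meaningful conjugate acid; N₂ departs as an exceptionally stable neutral molecule
(CH₃)₃C–OTf loses OTf⁻: pKₐ(CF₃SO₃H (triflic acid)) ≈ -14
(CH₃)₃C–ONs loses ONs⁻: pKₐ(p-O₂NC₆H₄SO₃H) ≈ -3.5
(CH₃)₃C–ONO₂ loses NO₃⁻: pKₐ(HNO₃) ≈ -1.3
(CH₃)₃C–OC(O)C₆H₄NO₂ loses p-O₂N–C₆H₄–COO⁻: pKₐ(p-nitrobenzoic acid) ≈ 3.4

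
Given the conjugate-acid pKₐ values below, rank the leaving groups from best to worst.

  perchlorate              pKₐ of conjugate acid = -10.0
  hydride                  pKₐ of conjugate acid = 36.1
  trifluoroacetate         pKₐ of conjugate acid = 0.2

perchlorate > trifluoroacetate > hydride

Lower conjugate-acid pKₐ ⇒ weaker base ⇒ better leaving group.
Sorting by the given values: perchlorate (-10.0), trifluoroacetate (0.2), hydride (36.1).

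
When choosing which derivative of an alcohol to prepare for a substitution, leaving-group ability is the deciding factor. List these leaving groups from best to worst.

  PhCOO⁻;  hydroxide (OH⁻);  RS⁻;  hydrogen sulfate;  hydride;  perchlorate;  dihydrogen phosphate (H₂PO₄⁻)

perchlorate: pKₐ(HClO₄) ≈ -10
hydrogen sulfate: pKₐ(H₂SO₄) ≈ -3
dihydrogen phosphate (H₂PO₄⁻): pKₐ(H₃PO₄) ≈ 2.1
PhCOO⁻: pKₐ(C₆H₅COOH) ≈ 4.2
RS⁻: pKₐ(RSH (a thiol)) ≈ 10.5
hydroxide (OH⁻): pKₐ(H₂O) ≈ 15.7
hydride: pKₐ(H₂) ≈ 36

perchlorate > hydrogen sulfate > dihydrogen phosphate (H₂PO₄⁻) > PhCOO⁻ > RS⁻ > hydroxide (OH⁻) > hydride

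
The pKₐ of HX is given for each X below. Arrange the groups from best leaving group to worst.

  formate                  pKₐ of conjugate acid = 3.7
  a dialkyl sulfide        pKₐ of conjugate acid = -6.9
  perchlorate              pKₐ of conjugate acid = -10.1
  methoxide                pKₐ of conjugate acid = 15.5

Lower conjugate-acid pKₐ ⇒ weaker base ⇒ better leaving group.
Sorting by the given values: perchlorate (-10.1), a dialkyl sulfide (-6.9), formate (3.7), methoxide (15.5).

perchlorate > a dialkyl sulfide > formate > methoxide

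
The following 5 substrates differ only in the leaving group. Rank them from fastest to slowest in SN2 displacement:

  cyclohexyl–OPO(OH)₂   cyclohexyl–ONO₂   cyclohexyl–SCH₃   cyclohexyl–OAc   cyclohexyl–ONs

cyclohexyl–ONs > cyclohexyl–ONO₂ > cyclohexyl–OPO(OH)₂ > cyclohexyl–OAc > cyclohexyl–SCH₃

The skeletons are identical, so relative rate is governed entirely by leaving-group ability.
Rank by basicity of the departing species: weakest base leaves most easily.
cyclohexyl–ONs loses ONs⁻: pKₐ(p-O₂NC₆H₄SO₃H) ≈ -3.5
cyclohexyl–ONO₂ loses NO₃⁻: pKₐ(HNO₃) ≈ -1.3
cyclohexyl–OPO(OH)₂ loses H₂PO₄⁻: pKₐ(H₃PO₄) ≈ 2.1
cyclohexyl–OAc loses AcO⁻: pKₐ(CH₃COOH) ≈ 4.8
cyclohexyl–SCH₃ loses RS⁻: pKₐ(RSH (a thiol)) ≈ 10.5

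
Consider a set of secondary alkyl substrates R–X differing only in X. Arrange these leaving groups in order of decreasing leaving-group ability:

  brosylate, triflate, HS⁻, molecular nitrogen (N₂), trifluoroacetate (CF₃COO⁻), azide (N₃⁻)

A good leaving group is a weak base: the lower the pKₐ of its conjugate acid, the more readily it departs.
molecular nitrogen (N₂): no meaningful conjugate acid; N₂ departs as an exceptionally stable neutral molecule
triflate: pKₐ(CF₃SO₃H (triflic acid)) ≈ -14 — charge spread over three oxygens and a CF₃ group; the premier leaving group in synthesis
brosylate: pKₐ(p-BrC₆H₄SO₃H) ≈ -2.8 — arenesulfonate with a p-bromo substituent
trifluoroacetate (CF₃COO⁻): pKₐ(CF₃COOH) ≈ 0.2
azide (N₃⁻): pKₐ(HN₃) ≈ 4.7
HS⁻: pKₐ(H₂S) ≈ 7

molecular nitrogen (N₂) > triflate > brosylate > trifluoroacetate (CF₃COO⁻) > azide (N₃⁻) > HS⁻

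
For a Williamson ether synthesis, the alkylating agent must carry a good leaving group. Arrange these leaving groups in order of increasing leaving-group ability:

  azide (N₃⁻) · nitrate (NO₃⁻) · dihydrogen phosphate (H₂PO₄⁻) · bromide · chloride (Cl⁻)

bromide: pKₐ(HBr) ≈ -9 — weak base; good leaving group
chloride (Cl⁻): pKₐ(HCl) ≈ -7
nitrate (NO₃⁻): pKₐ(HNO₃) ≈ -1.3 — resonance-delocalised over three oxygens
dihydrogen phosphate (H₂PO₄⁻): pKₐ(H₃PO₄) ≈ 2.1 — moderate base; biological leaving group after further activation
azide (N₃⁻): pKₐ(HN₃) ≈ 4.7 — linear, resonance-stabilised
The question asks for worst first, so the sequence is read in increasing leaving-group ability.

azide (N₃⁻) < dihydrogen phosphate (H₂PO₄⁻) < nitrate (NO₃⁻) < chloride (Cl⁻) < bromide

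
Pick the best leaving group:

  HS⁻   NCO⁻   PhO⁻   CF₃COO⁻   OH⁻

Rank by basicity of the departing species: weakest base leaves most easily.
CF₃COO⁻: pKₐ(CF₃COOH) ≈ 0.2
NCO⁻: pKₐ(HOCN) ≈ 3.5
HS⁻: pKₐ(H₂S) ≈ 7
PhO⁻: pKₐ(C₆H₅OH (phenol)) ≈ 10
OH⁻: pKₐ(H₂O) ≈ 15.7

CF₃COO⁻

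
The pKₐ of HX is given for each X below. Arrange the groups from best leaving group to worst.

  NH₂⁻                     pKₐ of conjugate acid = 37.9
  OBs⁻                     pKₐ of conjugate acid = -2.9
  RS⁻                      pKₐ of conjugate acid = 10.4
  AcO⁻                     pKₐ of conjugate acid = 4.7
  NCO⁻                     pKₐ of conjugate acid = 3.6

Lower conjugate-acid pKₐ ⇒ weaker base ⇒ better leaving group.
Sorting by the given values: OBs⁻ (-2.9), NCO⁻ (3.6), AcO⁻ (4.7), RS⁻ (10.4), NH₂⁻ (37.9).

OBs⁻ > NCO⁻ > AcO⁻ > RS⁻ > NH₂⁻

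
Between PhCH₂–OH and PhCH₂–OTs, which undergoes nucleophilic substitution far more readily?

PhCH₂–OTs

From PhCH₂–OH the departing group would be OH⁻ (pKₐ(H₂O) ≈ 15.7). Strong base; essentially never leaves without prior activation.
From PhCH₂–OTs the leaving group is OTs⁻ (pKₐ(p-CH₃C₆H₄SO₃H (TsOH)) ≈ -2.8). Resonance-delocalised arenesulfonate.
(In practice PhCH₂–OTs is made from PhCH₂–OH by treatment with TsCl / pyridine, converting the hydroxyl into a tosylate.)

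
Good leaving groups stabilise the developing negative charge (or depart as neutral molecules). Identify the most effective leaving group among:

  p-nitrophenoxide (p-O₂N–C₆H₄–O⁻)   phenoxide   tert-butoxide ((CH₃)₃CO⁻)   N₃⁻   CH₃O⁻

N₃⁻

A good leaving group is a weak base: the lower the pKₐ of its conjugate acid, the more readily it departs.
N₃⁻: pKₐ(HN₃) ≈ 4.7
p-nitrophenoxide (p-O₂N–C₆H₄–O⁻): pKₐ(p-nitrophenol) ≈ 7.2
phenoxide: pKₐ(C₆H₅OH (phenol)) ≈ 10
CH₃O⁻: pKₐ(CH₃OH) ≈ 15.5
tert-butoxide ((CH₃)₃CO⁻): pKₐ(t-BuOH) ≈ 18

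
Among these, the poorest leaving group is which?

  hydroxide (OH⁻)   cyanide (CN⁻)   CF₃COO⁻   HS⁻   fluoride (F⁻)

hydroxide (OH⁻)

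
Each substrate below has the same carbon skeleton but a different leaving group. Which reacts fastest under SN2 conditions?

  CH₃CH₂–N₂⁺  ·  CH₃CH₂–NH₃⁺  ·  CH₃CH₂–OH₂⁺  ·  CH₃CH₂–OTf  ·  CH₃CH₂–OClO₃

Identical carbon frameworks mean the comparison reduces to leaving-group quality.
The more stable X⁻ (or X) is on its own — i.e. the weaker a base it is — the better a leaving group it makes.
CH₃CH₂–N₂⁺ loses N₂: no meaningful conjugate acid; N₂ departs as an exceptionally stable neutral molecule
CH₃CH₂–OTf loses OTf⁻: pKₐ(CF₃SO₃H (triflic acid)) ≈ -14
CH₃CH₂–OClO₃ loses ClO₄⁻: pKₐ(HClO₄) ≈ -10
CH₃CH₂–OH₂⁺ loses H₂O: pKₐ(H₃O⁺) ≈ -1.7
CH₃CH₂–NH₃⁺ loses NH₃: pKₐ(NH₄⁺) ≈ 9.2

CH₃CH₂–N₂⁺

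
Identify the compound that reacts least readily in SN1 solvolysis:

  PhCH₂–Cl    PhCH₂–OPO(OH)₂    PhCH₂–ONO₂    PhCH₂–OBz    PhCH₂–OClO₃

PhCH₂–OBz

Same R in every case — rank the leaving groups.
The more stable X⁻ (or X) is on its own — i.e. the weaker a base it is — the better a leaving group it makes.
PhCH₂–OClO₃ loses ClO₄⁻: pKₐ(HClO₄) ≈ -10
PhCH₂–Cl loses Cl⁻: pKₐ(HCl) ≈ -7
PhCH₂–ONO₂ loses NO₃⁻: pKₐ(HNO₃) ≈ -1.3
PhCH₂–OPO(OH)₂ loses H₂PO₄⁻: pKₐ(H₃PO₄) ≈ 2.1
PhCH₂–OBz loses PhCOO⁻: pKₐ(C₆H₅COOH) ≈ 4.2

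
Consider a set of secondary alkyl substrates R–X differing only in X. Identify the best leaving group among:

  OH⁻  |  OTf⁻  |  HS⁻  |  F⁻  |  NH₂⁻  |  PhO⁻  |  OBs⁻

OTf⁻

OTf⁻: pKₐ(CF₃SO₃H (triflic acid)) ≈ -14
OBs⁻: pKₐ(p-BrC₆H₄SO₃H) ≈ -2.8
F⁻: pKₐ(HF) ≈ 3.2
HS⁻: pKₐ(H₂S) ≈ 7
PhO⁻: pKₐ(C₆H₅OH (phenol)) ≈ 10
OH⁻: pKₐ(H₂O) ≈ 15.7
NH₂⁻: pKₐ(NH₃) ≈ 38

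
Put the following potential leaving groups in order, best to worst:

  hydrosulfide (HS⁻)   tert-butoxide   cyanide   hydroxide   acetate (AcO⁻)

acetate (AcO⁻): pKₐ(CH₃COOH) ≈ 4.8 — resonance-stabilised but still a weak base
hydrosulfide (HS⁻): pKₐ(H₂S) ≈ 7 — larger and more polarisable than the oxygen analogue
cyanide: pKₐ(HCN) ≈ 9.2 — sp carbon stabilises the charge somewhat, but still a poor LG
hydroxide: pKₐ(H₂O) ≈ 15.7 — strong base; essentially never leaves without prior activation
tert-butoxide: pKₐ(t-BuOH) ≈ 18 — bulky, strongly basic alkoxide

acetate (AcO⁻) > hydrosulfide (HS⁻) > cyanide > hydroxide > tert-butoxide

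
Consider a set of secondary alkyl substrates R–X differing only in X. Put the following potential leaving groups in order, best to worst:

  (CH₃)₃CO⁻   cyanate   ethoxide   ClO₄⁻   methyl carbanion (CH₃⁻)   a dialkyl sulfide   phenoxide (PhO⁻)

The more stable X⁻ (or X) is on its own — i.e. the weaker a base it is — the better a leaving group it makes.
ClO₄⁻: pKₐ(HClO₄) ≈ -10
a dialkyl sulfide: pKₐ(R'₂SH⁺) ≈ -7
cyanate: pKₐ(HOCN) ≈ 3.5
phenoxide (PhO⁻): pKₐ(C₆H₅OH (phenol)) ≈ 10 — resonance into the ring helps, but still a poor LG
ethoxide: pKₐ(CH₃CH₂OH) ≈ 16
(CH₃)₃CO⁻: pKₐ(t-BuOH) ≈ 18 — bulky, strongly basic alkoxide
methyl carbanion (CH₃⁻): pKₐ(CH₄) ≈ 48

ClO₄⁻ > a dialkyl sulfide > cyanate > phenoxide (PhO⁻) > ethoxide > (CH₃)₃CO⁻ > methyl carbanion (CH₃⁻)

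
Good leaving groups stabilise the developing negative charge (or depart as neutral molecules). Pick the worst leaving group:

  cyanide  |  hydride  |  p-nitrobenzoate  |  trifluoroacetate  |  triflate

hydride

triflate: pKₐ(CF₃SO₃H (triflic acid)) ≈ -14
trifluoroacetate: pKₐ(CF₃COOH) ≈ 0.2
p-nitrobenzoate: pKₐ(p-nitrobenzoic acid) ≈ 3.4
cyanide: pKₐ(HCN) ≈ 9.2
hydride: pKₐ(H₂) ≈ 36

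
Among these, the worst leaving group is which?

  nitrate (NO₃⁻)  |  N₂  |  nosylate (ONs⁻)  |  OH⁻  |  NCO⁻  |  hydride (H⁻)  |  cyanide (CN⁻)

N₂: no meaningful conjugate acid; N₂ departs as an exceptionally stable neutral molecule
nosylate (ONs⁻): pKₐ(p-O₂NC₆H₄SO₃H) ≈ -3.5
nitrate (NO₃⁻): pKₐ(HNO₃) ≈ -1.3
NCO⁻: pKₐ(HOCN) ≈ 3.5
cyanide (CN⁻): pKₐ(HCN) ≈ 9.2
OH⁻: pKₐ(H₂O) ≈ 15.7
hydride (H⁻): pKₐ(H₂) ≈ 36

hydride (H⁻)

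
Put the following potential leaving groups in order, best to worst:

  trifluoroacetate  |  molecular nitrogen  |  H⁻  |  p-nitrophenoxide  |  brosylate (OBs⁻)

molecular nitrogen > brosylate (OBs⁻) > trifluoroacetate > p-nitrophenoxide > H⁻

Leaving-group ability tracks the stability of the departed species; conjugate-acid pKₐ is the usual yardstick (lower pKₐ → better LG).
molecular nitrogen: no meaningful conjugate acid; N₂ departs as an exceptionally stable neutral molecule
brosylate (OBs⁻): pKₐ(p-BrC₆H₄SO₃H) ≈ -2.8
trifluoroacetate: pKₐ(CF₃COOH) ≈ 0.2
p-nitrophenoxide: pKₐ(p-nitrophenol) ≈ 7.2
H⁻: pKₐ(H₂) ≈ 36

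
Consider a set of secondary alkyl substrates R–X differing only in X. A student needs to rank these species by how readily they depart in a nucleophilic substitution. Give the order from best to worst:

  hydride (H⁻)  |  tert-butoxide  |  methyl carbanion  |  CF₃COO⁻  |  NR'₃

CF₃COO⁻: pKₐ(CF₃COOH) ≈ 0.2 — strongly electron-withdrawing CF₃ stabilises the carboxylate
NR'₃: pKₐ(R'₃NH⁺) ≈ 10.7
tert-butoxide: pKₐ(t-BuOH) ≈ 18 — bulky, strongly basic alkoxide
hydride (H⁻): pKₐ(H₂) ≈ 36 — extremely strong base; leaves only in special hydride-transfer contexts
methyl carbanion: pKₐ(CH₄) ≈ 48 — unstabilised carbanion; the worst conceivable leaving group

CF₃COO⁻ > NR'₃ > tert-butoxide > hydride (H⁻) > methyl carbanion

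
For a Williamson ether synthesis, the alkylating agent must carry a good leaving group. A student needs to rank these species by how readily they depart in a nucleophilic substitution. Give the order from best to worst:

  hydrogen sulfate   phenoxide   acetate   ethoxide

hydrogen sulfate: pKₐ(H₂SO₄) ≈ -3 — conjugate base of a strong mineral acid
acetate: pKₐ(CH₃COOH) ≈ 4.8 — resonance-stabilised but still a weak base
phenoxide: pKₐ(C₆H₅OH (phenol)) ≈ 10
ethoxide: pKₐ(CH₃CH₂OH) ≈ 16

hydrogen sulfate > acetate > phenoxide > ethoxide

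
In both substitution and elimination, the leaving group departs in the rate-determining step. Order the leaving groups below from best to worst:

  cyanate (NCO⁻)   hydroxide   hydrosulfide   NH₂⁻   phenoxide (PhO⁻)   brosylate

brosylate > cyanate (NCO⁻) > hydrosulfide > phenoxide (PhO⁻) > hydroxide > NH₂⁻

The more stable X⁻ (or X) is on its own — i.e. the weaker a base it is — the better a leaving group it makes.
brosylate: pKₐ(p-BrC₆H₄SO₃H) ≈ -2.8
cyanate (NCO⁻): pKₐ(HOCN) ≈ 3.5 — resonance between N and O
hydrosulfide: pKₐ(H₂S) ≈ 7 — larger and more polarisable than the oxygen analogue
phenoxide (PhO⁻): pKₐ(C₆H₅OH (phenol)) ≈ 10 — resonance into the ring helps, but still a poor LG
hydroxide: pKₐ(H₂O) ≈ 15.7
NH₂⁻: pKₐ(NH₃) ≈ 38 — extremely strong base; never a leaving group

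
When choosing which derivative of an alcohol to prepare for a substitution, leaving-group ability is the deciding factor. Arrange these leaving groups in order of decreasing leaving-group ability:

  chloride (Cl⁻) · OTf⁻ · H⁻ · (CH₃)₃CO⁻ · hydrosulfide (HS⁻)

A good leaving group is a weak base: the lower the pKₐ of its conjugate acid, the more readily it departs.
OTf⁻: pKₐ(CF₃SO₃H (triflic acid)) ≈ -14
chloride (Cl⁻): pKₐ(HCl) ≈ -7
hydrosulfide (HS⁻): pKₐ(H₂S) ≈ 7
(CH₃)₃CO⁻: pKₐ(t-BuOH) ≈ 18
H⁻: pKₐ(H₂) ≈ 36

OTf⁻ > chloride (Cl⁻) > hydrosulfide (HS⁻) > (CH₃)₃CO⁻ > H⁻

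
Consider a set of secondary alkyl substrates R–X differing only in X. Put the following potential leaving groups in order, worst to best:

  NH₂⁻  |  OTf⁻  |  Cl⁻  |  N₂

NH₂⁻ < Cl⁻ < OTf⁻ < N₂

Leaving-group ability tracks the stability of the departed species; conjugate-acid pKₐ is the usual yardstick (lower pKₐ → better LG).
N₂: no meaningful conjugate acid; N₂ departs as an exceptionally stable neutral molecule
OTf⁻: pKₐ(CF₃SO₃H (triflic acid)) ≈ -14 — charge spread over three oxygens and a CF₃ group; the premier leaving group in synthesis
Cl⁻: pKₐ(HCl) ≈ -7 — moderately weak base
NH₂⁻: pKₐ(NH₃) ≈ 38
Listed from poorest to best leaving group as asked.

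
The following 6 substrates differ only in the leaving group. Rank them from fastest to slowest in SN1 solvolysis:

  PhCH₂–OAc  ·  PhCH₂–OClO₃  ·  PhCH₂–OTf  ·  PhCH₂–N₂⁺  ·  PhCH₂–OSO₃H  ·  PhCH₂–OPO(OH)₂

PhCH₂–N₂⁺ > PhCH₂–OTf > PhCH₂–OClO₃ > PhCH₂–OSO₃H > PhCH₂–OPO(OH)₂ > PhCH₂–OAc

The skeletons are identical, so relative rate is governed entirely by leaving-group ability.
Rank by basicity of the departing species: weakest base leaves most easily.
PhCH₂–N₂⁺ loses N₂: no meaningful conjugate acid; N₂ departs as an exceptionally stable neutral molecule
PhCH₂–OTf loses OTf⁻: pKₐ(CF₃SO₃H (triflic acid)) ≈ -14
PhCH₂–OClO₃ loses ClO₄⁻: pKₐ(HClO₄) ≈ -10
PhCH₂–OSO₃H loses HSO₄⁻: pKₐ(H₂SO₄) ≈ -3
PhCH₂–OPO(OH)₂ loses H₂PO₄⁻: pKₐ(H₃PO₄) ≈ 2.1
PhCH₂–OAc loses AcO⁻: pKₐ(CH₃COOH) ≈ 4.8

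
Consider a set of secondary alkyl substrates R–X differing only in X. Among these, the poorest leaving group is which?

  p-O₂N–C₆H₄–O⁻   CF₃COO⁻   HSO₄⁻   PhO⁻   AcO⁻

HSO₄⁻: pKₐ(H₂SO₄) ≈ -3
CF₃COO⁻: pKₐ(CF₃COOH) ≈ 0.2
AcO⁻: pKₐ(CH₃COOH) ≈ 4.8
p-O₂N–C₆H₄–O⁻: pKₐ(p-nitrophenol) ≈ 7.2
PhO⁻: pKₐ(C₆H₅OH (phenol)) ≈ 10

PhO⁻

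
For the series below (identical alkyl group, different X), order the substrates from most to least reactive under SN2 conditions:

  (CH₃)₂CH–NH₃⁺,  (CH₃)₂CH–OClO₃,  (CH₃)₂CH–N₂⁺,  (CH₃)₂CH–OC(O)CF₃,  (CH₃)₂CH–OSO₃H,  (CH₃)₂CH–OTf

(CH₃)₂CH–N₂⁺ > (CH₃)₂CH–OTf > (CH₃)₂CH–OClO₃ > (CH₃)₂CH–OSO₃H > (CH₃)₂CH–OC(O)CF₃ > (CH₃)₂CH–NH₃⁺

Same R in every case — rank the leaving groups.
Rank by basicity of the departing species: weakest base leaves most easily.
(CH₃)₂CH–N₂⁺ loses N₂: no meaningful conjugate acid; N₂ departs as an exceptionally stable neutral molecule
(CH₃)₂CH–OTf loses OTf⁻: pKₐ(CF₃SO₃H (triflic acid)) ≈ -14
(CH₃)₂CH–OClO₃ loses ClO₄⁻: pKₐ(HClO₄) ≈ -10
(CH₃)₂CH–OSO₃H loses HSO₄⁻: pKₐ(H₂SO₄) ≈ -3
(CH₃)₂CH–OC(O)CF₃ loses CF₃COO⁻: pKₐ(CF₃COOH) ≈ 0.2
(CH₃)₂CH–NH₃⁺ loses NH₃: pKₐ(NH₄⁺) ≈ 9.2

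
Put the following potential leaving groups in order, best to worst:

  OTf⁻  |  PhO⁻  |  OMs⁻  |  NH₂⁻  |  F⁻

OTf⁻ > OMs⁻ > F⁻ > PhO⁻ > NH₂⁻

OTf⁻: pKₐ(CF₃SO₃H (triflic acid)) ≈ -14
OMs⁻: pKₐ(CH₃SO₃H (MsOH)) ≈ -1.9
F⁻: pKₐ(HF) ≈ 3.2
PhO⁻: pKₐ(C₆H₅OH (phenol)) ≈ 10
NH₂⁻: pKₐ(NH₃) ≈ 38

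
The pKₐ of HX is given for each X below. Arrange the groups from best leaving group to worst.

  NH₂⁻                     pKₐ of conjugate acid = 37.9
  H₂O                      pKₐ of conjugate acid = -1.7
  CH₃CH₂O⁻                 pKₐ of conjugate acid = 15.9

Lower conjugate-acid pKₐ ⇒ weaker base ⇒ better leaving group.
Sorting by the given values: H₂O (-1.7), CH₃CH₂O⁻ (15.9), NH₂⁻ (37.9).

H₂O > CH₃CH₂O⁻ > NH₂⁻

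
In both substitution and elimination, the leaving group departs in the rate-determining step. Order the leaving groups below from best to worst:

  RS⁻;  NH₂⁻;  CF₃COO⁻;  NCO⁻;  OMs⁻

OMs⁻ > CF₃COO⁻ > NCO⁻ > RS⁻ > NH₂⁻

A good leaving group is a weak base: the lower the pKₐ of its conjugate acid, the more readily it departs.
OMs⁻: pKₐ(CH₃SO₃H (MsOH)) ≈ -1.9 — resonance-delocalised alkanesulfonate
CF₃COO⁻: pKₐ(CF₃COOH) ≈ 0.2
NCO⁻: pKₐ(HOCN) ≈ 3.5 — resonance between N and O
RS⁻: pKₐ(RSH (a thiol)) ≈ 10.5
NH₂⁻: pKₐ(NH₃) ≈ 38 — extremely strong base; never a leaving group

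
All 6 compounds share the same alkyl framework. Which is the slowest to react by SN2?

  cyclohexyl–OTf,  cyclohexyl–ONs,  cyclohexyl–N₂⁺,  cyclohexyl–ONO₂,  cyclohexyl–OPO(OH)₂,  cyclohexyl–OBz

cyclohexyl–OBz

Identical carbon frameworks mean the comparison reduces to leaving-group quality.
Rank by basicity of the departing species: weakest base leaves most easily.
cyclohexyl–N₂⁺ loses N₂: no meaningful conjugate acid; N₂ departs as an exceptionally stable neutral molecule
cyclohexyl–OTf loses OTf⁻: pKₐ(CF₃SO₃H (triflic acid)) ≈ -14
cyclohexyl–ONs loses ONs⁻: pKₐ(p-O₂NC₆H₄SO₃H) ≈ -3.5
cyclohexyl–ONO₂ loses NO₃⁻: pKₐ(HNO₃) ≈ -1.3
cyclohexyl–OPO(OH)₂ loses H₂PO₄⁻: pKₐ(H₃PO₄) ≈ 2.1
cyclohexyl–OBz loses PhCOO⁻: pKₐ(C₆H₅COOH) ≈ 4.2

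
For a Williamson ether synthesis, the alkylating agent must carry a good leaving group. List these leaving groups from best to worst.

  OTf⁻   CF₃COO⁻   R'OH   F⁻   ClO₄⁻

OTf⁻ > ClO₄⁻ > R'OH > CF₃COO⁻ > F⁻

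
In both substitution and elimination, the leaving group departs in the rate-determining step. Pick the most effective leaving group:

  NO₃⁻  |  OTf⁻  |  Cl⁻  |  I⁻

OTf⁻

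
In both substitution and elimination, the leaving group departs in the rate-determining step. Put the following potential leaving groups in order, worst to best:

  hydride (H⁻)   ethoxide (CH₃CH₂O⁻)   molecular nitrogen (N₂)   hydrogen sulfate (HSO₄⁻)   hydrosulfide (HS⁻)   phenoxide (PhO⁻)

molecular nitrogen (N₂): no meaningful conjugate acid; N₂ departs as an exceptionally stable neutral molecule
hydrogen sulfate (HSO₄⁻): pKₐ(H₂SO₄) ≈ -3 — conjugate base of a strong mineral acid
hydrosulfide (HS⁻): pKₐ(H₂S) ≈ 7
phenoxide (PhO⁻): pKₐ(C₆H₅OH (phenol)) ≈ 10
ethoxide (CH₃CH₂O⁻): pKₐ(CH₃CH₂OH) ≈ 16
hydride (H⁻): pKₐ(H₂) ≈ 36 — extremely strong base; leaves only in special hydride-transfer contexts
Listed from poorest to best leaving group as asked.

hydride (H⁻) < ethoxide (CH₃CH₂O⁻) < phenoxide (PhO⁻) < hydrosulfide (HS⁻) < hydrogen sulfate (HSO₄⁻) < molecular nitrogen (N₂)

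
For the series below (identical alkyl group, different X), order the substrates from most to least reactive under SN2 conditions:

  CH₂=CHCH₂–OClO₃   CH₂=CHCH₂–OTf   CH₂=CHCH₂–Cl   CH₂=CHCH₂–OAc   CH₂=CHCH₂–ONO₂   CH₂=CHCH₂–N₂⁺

CH₂=CHCH₂–N₂⁺ > CH₂=CHCH₂–OTf > CH₂=CHCH₂–OClO₃ > CH₂=CHCH₂–Cl > CH₂=CHCH₂–ONO₂ > CH₂=CHCH₂–OAc

The skeletons are identical, so relative rate is governed entirely by leaving-group ability.
The more stable X⁻ (or X) is on its own — i.e. the weaker a base it is — the better a leaving group it makes.
CH₂=CHCH₂–N₂⁺ loses N₂: no meaningful conjugate acid; N₂ departs as an exceptionally stable neutral molecule
CH₂=CHCH₂–OTf loses OTf⁻: pKₐ(CF₃SO₃H (triflic acid)) ≈ -14
CH₂=CHCH₂–OClO₃ loses ClO₄⁻: pKₐ(HClO₄) ≈ -10
CH₂=CHCH₂–Cl loses Cl⁻: pKₐ(HCl) ≈ -7
CH₂=CHCH₂–ONO₂ loses NO₃⁻: pKₐ(HNO₃) ≈ -1.3
CH₂=CHCH₂–OAc loses AcO⁻: pKₐ(CH₃COOH) ≈ 4.8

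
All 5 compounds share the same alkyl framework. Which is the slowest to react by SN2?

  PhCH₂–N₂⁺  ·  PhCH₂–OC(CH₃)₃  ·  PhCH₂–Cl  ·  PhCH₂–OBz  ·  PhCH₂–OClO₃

PhCH₂–OC(CH₃)₃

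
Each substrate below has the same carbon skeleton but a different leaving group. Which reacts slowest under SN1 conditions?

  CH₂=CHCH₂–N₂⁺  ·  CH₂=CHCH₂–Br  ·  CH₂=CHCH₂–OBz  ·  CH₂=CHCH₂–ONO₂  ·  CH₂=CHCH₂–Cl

CH₂=CHCH₂–OBz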